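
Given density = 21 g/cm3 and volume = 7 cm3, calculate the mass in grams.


Using mass = density * volume
Density = 21 g/cm3
Volume = 7 cm3
Mass = 21 * 7
= 147 g

147


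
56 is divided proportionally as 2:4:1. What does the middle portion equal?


Ratio = 2:4:1
Total parts = 2 + 4 + 1 = 7
Value per part = 56 / 7 = 8
First share = 2 * 8 = 16
Middle share = 4 * 8 = 32
Third share = 1 * 8 = 8

32


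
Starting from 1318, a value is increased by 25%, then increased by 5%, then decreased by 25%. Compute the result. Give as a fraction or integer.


Start: 1318
Step 1: increase by 25% => multiply by 125/100
  1318 * 125/100 = 3295/2
Step 2: increase by 5% => multiply by 105/100
  3295/2 * 105/100 = 13839/8
Step 3: decrease by 25% => multiply by 75/100
  13839/8 * 75/100 = 41517/32
Final value = 41517/32

41517/32


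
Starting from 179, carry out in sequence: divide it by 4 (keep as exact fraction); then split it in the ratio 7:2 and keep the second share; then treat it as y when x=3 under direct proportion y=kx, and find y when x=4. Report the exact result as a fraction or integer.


Start with 179.
Step 1: Divide by 4: 179 / 4 = 179/4
Step 2: Split 7:2, second share = 179/4 * 2/9 = 179/18
Step 3: Direct prop: k = (179/18)/3; new y = k*4 = 179/18*4/3 = 358/27
Final result = 358/27

358/27


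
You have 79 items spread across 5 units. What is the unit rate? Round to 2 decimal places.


Total items = 79
Number of units = 5
Unit rate = 79 / 5
= 15.80 items per unit

15.80


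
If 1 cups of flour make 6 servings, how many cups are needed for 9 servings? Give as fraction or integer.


Original: 1 cups for 6 servings
Target servings = 9
Scaling factor = 9/6
New amount = 1 * 9/6
= 9/6
= 3/2 cups

3/2


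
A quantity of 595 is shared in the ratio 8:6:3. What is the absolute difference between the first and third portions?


Total parts = 8 + 6 + 3 = 17
Value per part = 595 / 17 = 35
Shares: 8*35=280, 6*35=210, 3*35=105
First share = 280, third share = 105
Difference = |280 - 105| = 175

175


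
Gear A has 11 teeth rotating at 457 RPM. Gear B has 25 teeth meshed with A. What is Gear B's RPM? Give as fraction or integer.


Gear ratio: teeth_A * RPM_A = teeth_B * RPM_B
11 * 457 = 25 * RPM_B
5027 = 25 * RPM_B
RPM_B = 5027 / 25
RPM_B = 5027/25

5027/25


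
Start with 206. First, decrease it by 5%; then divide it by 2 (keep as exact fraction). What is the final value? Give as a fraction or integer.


Start with 206.
Step 1: Decrease by 5%: 206 * 95/100 = 1957/10
Step 2: Divide by 2: 1957/10 / 2 = 1957/20
Final result = 1957/20

1957/20


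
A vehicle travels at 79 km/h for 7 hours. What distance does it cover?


Using distance = speed * time
Speed = 79 km/h
Time = 7 hours
Distance = 79 * 7
= 553 km

553


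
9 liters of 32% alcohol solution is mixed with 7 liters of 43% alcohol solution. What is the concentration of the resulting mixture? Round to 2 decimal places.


Solute in mixture 1 = 32% of 9 L = 9*32/100 = 72/25 L
Solute in mixture 2 = 43% of 7 L = 7*43/100 = 301/100 L
Total solute = 72/25 + 301/100 = 589/100 L
Total volume = 9 + 7 = 16 L
Final concentration = 589/100/16 * 100 = 36.81%

36.81


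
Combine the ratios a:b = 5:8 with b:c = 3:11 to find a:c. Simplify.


Given a:b = 5:8 and b:c = 3:11
Make b consistent. Multiply first ratio by 3: a:b = 15:24
Multiply second ratio by 8: b:c = 24:88
Now b = 24 in both, so a:b:c = 15:24:88
Therefore a:c = 15:88
Simplify by GCD: a:c = 15:88

15:88


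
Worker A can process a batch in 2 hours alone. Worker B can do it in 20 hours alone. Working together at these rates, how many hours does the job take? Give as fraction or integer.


Rate of A = 1/2 job per hour
Rate of B = 1/20 job per hour
Combined rate = 1/2 + 1/20
Find common denominator: (20 + 2)/(2*20) = 22/40
Combined rate = 11/20 job per hour
Time together = 1 / (11/20) = 20/11 hours

20/11


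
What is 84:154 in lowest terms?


Find GCD(84, 154)
GCD = 14
Divide both by 14: 84/14 = 6, 154/14 = 11
Simplified ratio = 6:11

6:11


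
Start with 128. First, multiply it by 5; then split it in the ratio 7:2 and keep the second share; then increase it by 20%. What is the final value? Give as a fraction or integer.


Start with 128.
Step 1: Multiply by 5: 128 * 5 = 640
Step 2: Split 7:2, second share = 640 * 2/9 = 1280/9
Step 3: Increase by 20%: 1280/9 * 120/100 = 512/3
Final result = 512/3

512/3


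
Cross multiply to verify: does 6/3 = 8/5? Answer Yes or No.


Cross multiply to check 6/3 = 8/5
Left cross product: 6 * 5 = 30
Right cross product: 3 * 8 = 24
30 != 24
Not equal, so proportions differ => No

No


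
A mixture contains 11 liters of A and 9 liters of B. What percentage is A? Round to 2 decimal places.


Volume of A = 11 L
Volume of B = 9 L
Total volume = 11 + 9 = 20 L
Percentage of A = (11/20) * 100
= 55.00%

55.00


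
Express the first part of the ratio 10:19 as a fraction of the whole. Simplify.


Total parts = 10 + 19 = 29
First part fraction = 10/29
Simplify: 10/29 = 10/29

10/29


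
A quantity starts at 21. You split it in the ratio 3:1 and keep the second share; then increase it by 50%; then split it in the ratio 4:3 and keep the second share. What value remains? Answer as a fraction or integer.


Start with 21.
Step 1: Split 3:1, second share = 21 * 1/4 = 21/4
Step 2: Increase by 50%: 21/4 * 150/100 = 63/8
Step 3: Split 4:3, second share = 63/8 * 3/7 = 27/8
Final result = 27/8

27/8


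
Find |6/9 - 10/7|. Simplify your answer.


Simplify: 6/9 = 2/3 and 10/7 = 10/7
Find common denominator: LCD = 21
Convert: 14/21 and 30/21
Difference = |14 - 30|/21 = 16/21
Simplified = 16/21

16/21


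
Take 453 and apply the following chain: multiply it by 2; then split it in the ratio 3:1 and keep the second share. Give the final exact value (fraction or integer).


Start with 453.
Step 1: Multiply by 2: 453 * 2 = 906
Step 2: Split 3:1, second share = 906 * 1/4 = 453/2
Final result = 453/2

453/2


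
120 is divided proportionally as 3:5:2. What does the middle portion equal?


Ratio = 3:5:2
Total parts = 3 + 5 + 2 = 10
Value per part = 120 / 10 = 12
First share = 3 * 12 = 36
Middle share = 5 * 12 = 60
Third share = 2 * 12 = 24

60


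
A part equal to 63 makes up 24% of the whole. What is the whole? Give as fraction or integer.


Given: 63 is 24% of the whole
Set up: 63 = 24/100 * whole
whole = 63 * 100 / 24
whole = 6300 / 24
whole = 525/2

525/2


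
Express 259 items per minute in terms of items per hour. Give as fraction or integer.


Converting from per minute to per hour
Rate = 259 items per minute
Multiply by 60: 259 * 60
= 15540 items per hour

15540


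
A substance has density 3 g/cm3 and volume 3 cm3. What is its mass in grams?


Using mass = density * volume
Density = 3 g/cm3
Volume = 3 cm3
Mass = 3 * 3
= 9 g

9


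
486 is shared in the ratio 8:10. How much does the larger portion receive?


Total parts = 8 + 10 = 18
Value per part = 486 / 18 = 27
First share = 8 * 27 = 216
Second share = 10 * 27 = 270
Larger share = 270

270


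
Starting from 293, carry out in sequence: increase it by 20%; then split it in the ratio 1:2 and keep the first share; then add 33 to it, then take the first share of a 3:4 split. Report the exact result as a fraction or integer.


Start with 293.
Step 1: Increase by 20%: 293 * 120/100 = 1758/5
Step 2: Split 1:2, first share = 1758/5 * 1/3 = 586/5
Step 3: Add 33: 586/5+33=751/5; split 3:4 first = 751/5*3/7 = 2253/35
Final result = 2253/35

2253/35


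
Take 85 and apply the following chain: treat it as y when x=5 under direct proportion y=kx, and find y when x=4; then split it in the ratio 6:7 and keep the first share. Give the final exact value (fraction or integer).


Start with 85.
Step 1: Direct prop: k = (85)/5; new y = k*4 = 85*4/5 = 68
Step 2: Split 6:7, first share = 68 * 6/13 = 408/13
Final result = 408/13

408/13


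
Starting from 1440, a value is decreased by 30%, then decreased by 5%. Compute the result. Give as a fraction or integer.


Start: 1440
Step 1: decrease by 30% => multiply by 70/100
  1440 * 70/100 = 1008
Step 2: decrease by 5% => multiply by 95/100
  1008 * 95/100 = 4788/5
Final value = 4788/5

4788/5


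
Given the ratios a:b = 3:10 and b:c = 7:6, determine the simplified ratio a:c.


Given a:b = 3:10 and b:c = 7:6
Make b consistent. Multiply first ratio by 7: a:b = 21:70
Multiply second ratio by 10: b:c = 70:60
Now b = 70 in both, so a:b:c = 21:70:60
Therefore a:c = 21:60
Simplify by GCD: a:c = 7:20

7:20


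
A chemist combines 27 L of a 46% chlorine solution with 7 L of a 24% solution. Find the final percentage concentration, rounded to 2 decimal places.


Solute in mixture 1 = 46% of 27 L = 27*46/100 = 621/50 L
Solute in mixture 2 = 24% of 7 L = 7*24/100 = 42/25 L
Total solute = 621/50 + 42/25 = 141/10 L
Total volume = 27 + 7 = 34 L
Final concentration = 141/10/34 * 100 = 41.47%

41.47


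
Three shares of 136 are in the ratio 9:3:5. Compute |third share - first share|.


Total parts = 9 + 3 + 5 = 17
Value per part = 136 / 17 = 8
Shares: 9*8=72, 3*8=24, 5*8=40
Third share = 40, first share = 72
Difference = |40 - 72| = 32

32


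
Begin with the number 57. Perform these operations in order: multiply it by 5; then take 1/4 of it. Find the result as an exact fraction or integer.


Start with 57.
Step 1: Multiply by 5: 57 * 5 = 285
Step 2: Take 1/4: 285 * 1/4 = 285/4
Final result = 285/4

285/4


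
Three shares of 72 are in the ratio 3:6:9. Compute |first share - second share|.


Total parts = 3 + 6 + 9 = 18
Value per part = 72 / 18 = 4
Shares: 3*4=12, 6*4=24, 9*4=36
First share = 12, second share = 24
Difference = |12 - 24| = 12

12


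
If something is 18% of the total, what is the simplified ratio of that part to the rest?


Part = 18%, Remainder = 82%
Ratio = 18:82
GCD(18, 82) = 2
Simplify: 9:41 = 9:41

9:41


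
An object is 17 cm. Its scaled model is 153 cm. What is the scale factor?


Original length = 17 cm
Scaled length = 153 cm
Scale factor = 153 / 17
= 9

9


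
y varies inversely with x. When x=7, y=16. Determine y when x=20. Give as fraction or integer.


Inverse proportion: y = k/x
Find k: k = 7 * 16 = 112
Compute y at x=20: y = 112/20
y = 28/5

28/5


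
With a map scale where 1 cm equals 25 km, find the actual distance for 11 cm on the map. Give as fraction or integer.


Map scale: 1 cm = 25 km
Measured distance on map = 11 cm
Set up proportion: 11 * 25 / 1
= 275 / 1
= 275 km

275


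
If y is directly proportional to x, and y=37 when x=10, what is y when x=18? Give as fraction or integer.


Direct proportion: y = kx
Find k: k = 37/10 = 37/10
Compute y at x=18: y = 37/10 * 18
y = 333/5

333/5


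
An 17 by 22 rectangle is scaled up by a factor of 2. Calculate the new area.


Original dimensions: 17 x 22
Enlargement factor = 2
New width = 17 * 2 = 34
New height = 22 * 2 = 44
New area = 34 * 44 = 1496

1496


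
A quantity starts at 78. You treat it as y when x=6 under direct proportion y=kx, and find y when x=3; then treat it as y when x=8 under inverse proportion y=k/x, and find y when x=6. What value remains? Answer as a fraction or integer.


Start with 78.
Step 1: Direct prop: k = (78)/6; new y = k*3 = 78*3/6 = 39
Step 2: Inverse prop: k = (39)*8; new y = k/6 = 39*8/6 = 52
Final result = 52

52


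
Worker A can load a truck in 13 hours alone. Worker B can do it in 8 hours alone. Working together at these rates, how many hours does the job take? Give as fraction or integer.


Rate of A = 1/13 job per hour
Rate of B = 1/8 job per hour
Combined rate = 1/13 + 1/8
Find common denominator: (8 + 13)/(13*8) = 21/104
Combined rate = 21/104 job per hour
Time together = 1 / (21/104) = 104/21 hours

104/21


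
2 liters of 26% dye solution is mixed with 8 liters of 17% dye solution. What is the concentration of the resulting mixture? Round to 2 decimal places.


Solute in mixture 1 = 26% of 2 L = 2*26/100 = 13/25 L
Solute in mixture 2 = 17% of 8 L = 8*17/100 = 34/25 L
Total solute = 13/25 + 34/25 = 47/25 L
Total volume = 2 + 8 = 10 L
Final concentration = 47/25/10 * 100 = 18.80%

18.80


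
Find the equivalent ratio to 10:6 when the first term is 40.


Original ratio: 10:6
First term target: 40
Scale factor = 40 / 10 = 4
Multiply second term: 6 * 4 = 24
Equivalent ratio = 40:24

40:24


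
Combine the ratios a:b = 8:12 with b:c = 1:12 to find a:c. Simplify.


Given a:b = 8:12 and b:c = 1:12
Make b consistent. Multiply first ratio by 1: a:b = 8:12
Multiply second ratio by 12: b:c = 12:144
Now b = 12 in both, so a:b:c = 8:12:144
Therefore a:c = 8:144
Simplify by GCD: a:c = 1:18

1:18


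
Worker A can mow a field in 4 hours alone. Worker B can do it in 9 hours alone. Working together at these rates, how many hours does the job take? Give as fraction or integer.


Rate of A = 1/4 job per hour
Rate of B = 1/9 job per hour
Combined rate = 1/4 + 1/9
Find common denominator: (9 + 4)/(4*9) = 13/36
Combined rate = 13/36 job per hour
Time together = 1 / (13/36) = 36/13 hours

36/13


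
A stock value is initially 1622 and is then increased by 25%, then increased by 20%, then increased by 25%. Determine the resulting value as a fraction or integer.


Start: 1622
Step 1: increase by 25% => multiply by 125/100
  1622 * 125/100 = 4055/2
Step 2: increase by 20% => multiply by 120/100
  4055/2 * 120/100 = 2433
Step 3: increase by 25% => multiply by 125/100
  2433 * 125/100 = 12165/4
Final value = 12165/4

12165/4


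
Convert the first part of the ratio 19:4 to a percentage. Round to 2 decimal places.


Total parts = 19 + 4 = 23
First part fraction = 19/23
Percentage = (19/23) * 100
= 0.826087 * 100
= 82.61%

82.61


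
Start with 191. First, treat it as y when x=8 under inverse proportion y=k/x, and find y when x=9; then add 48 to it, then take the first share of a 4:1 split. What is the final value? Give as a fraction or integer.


Start with 191.
Step 1: Inverse prop: k = (191)*8; new y = k/9 = 191*8/9 = 1528/9
Step 2: Add 48: 1528/9+48=1960/9; split 4:1 first = 1960/9*4/5 = 1568/9
Final result = 1568/9

1568/9


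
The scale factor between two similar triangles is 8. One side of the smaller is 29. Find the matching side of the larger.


Similar triangles have proportional sides
Scale factor = 8
Smaller side = 29
Corresponding larger side = 29 * 8
= 232

232


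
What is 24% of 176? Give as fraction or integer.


Compute 24% of 176
Convert percentage: 24% = 24/100
Multiply: 176 * 24/100
= 4224/100
= 1056/25

1056/25


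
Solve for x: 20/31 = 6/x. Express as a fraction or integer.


Setting up: 20/31 = 6/x
Cross multiply: 20 * x = 31 * 6
20x = 186
x = 186/20
x = 93/10

93/10


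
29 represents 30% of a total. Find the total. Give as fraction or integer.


Given: 29 is 30% of the whole
Set up: 29 = 30/100 * whole
whole = 29 * 100 / 30
whole = 2900 / 30
whole = 290/3

290/3


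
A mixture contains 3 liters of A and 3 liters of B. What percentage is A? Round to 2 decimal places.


Volume of A = 3 L
Volume of B = 3 L
Total volume = 3 + 3 = 6 L
Percentage of A = (3/6) * 100
= 50.00%

50.00


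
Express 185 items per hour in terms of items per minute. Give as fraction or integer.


Converting from per hour to per minute
Rate = 185 items per hour
Divide by 60: 185/60
= 37/12 items per minute

37/12


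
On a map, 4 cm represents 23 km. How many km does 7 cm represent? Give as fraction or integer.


Map scale: 4 cm = 23 km
Measured distance on map = 7 cm
Set up proportion: 7 * 23 / 4
= 161 / 4
= 161/4 km

161/4


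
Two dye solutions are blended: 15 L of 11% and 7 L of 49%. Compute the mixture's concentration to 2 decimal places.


Solute in mixture 1 = 11% of 15 L = 15*11/100 = 33/20 L
Solute in mixture 2 = 49% of 7 L = 7*49/100 = 343/100 L
Total solute = 33/20 + 343/100 = 127/25 L
Total volume = 15 + 7 = 22 L
Final concentration = 127/25/22 * 100 = 23.09%

23.09


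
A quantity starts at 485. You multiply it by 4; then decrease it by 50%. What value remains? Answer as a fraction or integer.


Start with 485.
Step 1: Multiply by 4: 485 * 4 = 1940
Step 2: Decrease by 50%: 1940 * 50/100 = 970
Final result = 970

970


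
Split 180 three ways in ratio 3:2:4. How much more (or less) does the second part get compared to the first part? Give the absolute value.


Total parts = 3 + 2 + 4 = 9
Value per part = 180 / 9 = 20
Shares: 3*20=60, 2*20=40, 4*20=80
Second share = 40, first share = 60
Difference = |40 - 60| = 20

20


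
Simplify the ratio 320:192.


Find GCD(320, 192)
GCD = 64
Divide both by 64: 320/64 = 5, 192/64 = 3
Simplified ratio = 5:3

5:3


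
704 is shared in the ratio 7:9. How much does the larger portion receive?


Total parts = 7 + 9 = 16
Value per part = 704 / 16 = 44
First share = 7 * 44 = 308
Second share = 9 * 44 = 396
Larger share = 396

396


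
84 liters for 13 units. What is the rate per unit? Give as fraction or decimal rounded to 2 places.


Total liters = 84
Number of units = 13
Unit rate = 84 / 13
= 6.46 liters per unit

6.46


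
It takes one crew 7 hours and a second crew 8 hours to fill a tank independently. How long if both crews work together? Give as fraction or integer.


Rate of A = 1/7 job per hour
Rate of B = 1/8 job per hour
Combined rate = 1/7 + 1/8
Find common denominator: (8 + 7)/(7*8) = 15/56
Combined rate = 15/56 job per hour
Time together = 1 / (15/56) = 56/15 hours

56/15


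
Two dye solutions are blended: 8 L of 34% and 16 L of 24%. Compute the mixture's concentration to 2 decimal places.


Solute in mixture 1 = 34% of 8 L = 8*34/100 = 68/25 L
Solute in mixture 2 = 24% of 16 L = 16*24/100 = 96/25 L
Total solute = 68/25 + 96/25 = 164/25 L
Total volume = 8 + 16 = 24 L
Final concentration = 164/25/24 * 100 = 27.33%

27.33


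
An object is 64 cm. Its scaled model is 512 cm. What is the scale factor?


Original length = 64 cm
Scaled length = 512 cm
Scale factor = 512 / 64
= 8

8


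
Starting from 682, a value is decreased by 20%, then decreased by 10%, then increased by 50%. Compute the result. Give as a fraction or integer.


Start: 682
Step 1: decrease by 20% => multiply by 80/100
  682 * 80/100 = 2728/5
Step 2: decrease by 10% => multiply by 90/100
  2728/5 * 90/100 = 12276/25
Step 3: increase by 50% => multiply by 150/100
  12276/25 * 150/100 = 18414/25
Final value = 18414/25

18414/25


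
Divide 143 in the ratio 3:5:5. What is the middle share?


Ratio = 3:5:5
Total parts = 3 + 5 + 5 = 13
Value per part = 143 / 13 = 11
First share = 3 * 11 = 33
Middle share = 5 * 11 = 55
Third share = 5 * 11 = 55

55


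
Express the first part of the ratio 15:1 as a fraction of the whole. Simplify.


Total parts = 15 + 1 = 16
First part fraction = 15/16
Simplify: 15/16 = 15/16

15/16


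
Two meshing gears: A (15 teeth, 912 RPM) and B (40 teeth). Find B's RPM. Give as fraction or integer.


Gear ratio: teeth_A * RPM_A = teeth_B * RPM_B
15 * 912 = 40 * RPM_B
13680 = 40 * RPM_B
RPM_B = 13680 / 40
RPM_B = 342

342


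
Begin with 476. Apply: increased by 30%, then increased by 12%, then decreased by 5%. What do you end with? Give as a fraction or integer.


Start: 476
Step 1: increase by 30% => multiply by 130/100
  476 * 130/100 = 3094/5
Step 2: increase by 12% => multiply by 112/100
  3094/5 * 112/100 = 86632/125
Step 3: decrease by 5% => multiply by 95/100
  86632/125 * 95/100 = 411502/625
Final value = 411502/625

411502/625


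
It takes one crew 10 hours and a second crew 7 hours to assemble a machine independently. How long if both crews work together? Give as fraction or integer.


Rate of A = 1/10 job per hour
Rate of B = 1/7 job per hour
Combined rate = 1/10 + 1/7
Find common denominator: (7 + 10)/(10*7) = 17/70
Combined rate = 17/70 job per hour
Time together = 1 / (17/70) = 70/17 hours

70/17


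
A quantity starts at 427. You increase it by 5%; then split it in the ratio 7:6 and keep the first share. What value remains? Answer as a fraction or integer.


Start with 427.
Step 1: Increase by 5%: 427 * 105/100 = 8967/20
Step 2: Split 7:6, first share = 8967/20 * 7/13 = 62769/260
Final result = 62769/260

62769/260


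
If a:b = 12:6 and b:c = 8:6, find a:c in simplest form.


Given a:b = 12:6 and b:c = 8:6
Make b consistent. Multiply first ratio by 8: a:b = 96:48
Multiply second ratio by 6: b:c = 48:36
Now b = 48 in both, so a:b:c = 96:48:36
Therefore a:c = 96:36
Simplify by GCD: a:c = 8:3

8:3


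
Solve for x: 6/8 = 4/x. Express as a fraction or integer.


Setting up: 6/8 = 4/x
Cross multiply: 6 * x = 8 * 4
6x = 32
x = 32/6
x = 16/3

16/3


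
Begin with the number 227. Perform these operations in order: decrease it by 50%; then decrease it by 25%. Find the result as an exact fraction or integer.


Start with 227.
Step 1: Decrease by 50%: 227 * 50/100 = 227/2
Step 2: Decrease by 25%: 227/2 * 75/100 = 681/8
Final result = 681/8

681/8


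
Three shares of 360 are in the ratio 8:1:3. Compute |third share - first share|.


Total parts = 8 + 1 + 3 = 12
Value per part = 360 / 12 = 30
Shares: 8*30=240, 1*30=30, 3*30=90
Third share = 90, first share = 240
Difference = |90 - 240| = 150

150


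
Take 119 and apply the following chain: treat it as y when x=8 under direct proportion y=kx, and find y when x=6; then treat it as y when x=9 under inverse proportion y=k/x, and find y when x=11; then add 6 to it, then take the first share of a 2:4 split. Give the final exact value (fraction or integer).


Start with 119.
Step 1: Direct prop: k = (119)/8; new y = k*6 = 119*6/8 = 357/4
Step 2: Inverse prop: k = (357/4)*9; new y = k/11 = 357/4*9/11 = 3213/44
Step 3: Add 6: 3213/44+6=3477/44; split 2:4 first = 3477/44*2/6 = 1159/44
Final result = 1159/44

1159/44


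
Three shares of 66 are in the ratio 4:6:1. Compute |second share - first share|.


Total parts = 4 + 6 + 1 = 11
Value per part = 66 / 11 = 6
Shares: 4*6=24, 6*6=36, 1*6=6
Second share = 36, first share = 24
Difference = |36 - 24| = 12

12


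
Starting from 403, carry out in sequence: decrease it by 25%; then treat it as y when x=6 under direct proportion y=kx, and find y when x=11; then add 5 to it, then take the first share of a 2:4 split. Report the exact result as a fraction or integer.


Start with 403.
Step 1: Decrease by 25%: 403 * 75/100 = 1209/4
Step 2: Direct prop: k = (1209/4)/6; new y = k*11 = 1209/4*11/6 = 4433/8
Step 3: Add 5: 4433/8+5=4473/8; split 2:4 first = 4473/8*2/6 = 1491/8
Final result = 1491/8

1491/8


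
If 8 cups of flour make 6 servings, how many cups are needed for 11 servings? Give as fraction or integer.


Original: 8 cups for 6 servings
Target servings = 11
Scaling factor = 11/6
New amount = 8 * 11/6
= 88/6
= 44/3 cups

44/3


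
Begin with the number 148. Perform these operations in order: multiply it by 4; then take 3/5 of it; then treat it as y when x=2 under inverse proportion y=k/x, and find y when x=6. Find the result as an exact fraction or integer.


Start with 148.
Step 1: Multiply by 4: 148 * 4 = 592
Step 2: Take 3/5: 592 * 3/5 = 1776/5
Step 3: Inverse prop: k = (1776/5)*2; new y = k/6 = 1776/5*2/6 = 592/5
Final result = 592/5

592/5


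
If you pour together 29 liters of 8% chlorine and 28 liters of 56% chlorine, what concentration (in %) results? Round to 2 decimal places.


Solute in mixture 1 = 8% of 29 L = 29*8/100 = 58/25 L
Solute in mixture 2 = 56% of 28 L = 28*56/100 = 392/25 L
Total solute = 58/25 + 392/25 = 18 L
Total volume = 29 + 28 = 57 L
Final concentration = 18/57 * 100 = 31.58%

31.58


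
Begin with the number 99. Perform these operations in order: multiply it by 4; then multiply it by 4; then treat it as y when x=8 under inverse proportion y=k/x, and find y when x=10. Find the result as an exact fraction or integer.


Start with 99.
Step 1: Multiply by 4: 99 * 4 = 396
Step 2: Multiply by 4: 396 * 4 = 1584
Step 3: Inverse prop: k = (1584)*8; new y = k/10 = 1584*8/10 = 6336/5
Final result = 6336/5

6336/5


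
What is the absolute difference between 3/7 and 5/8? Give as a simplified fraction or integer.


Simplify: 3/7 = 3/7 and 5/8 = 5/8
Find common denominator: LCD = 56
Convert: 24/56 and 35/56
Difference = |24 - 35|/56 = 11/56
Simplified = 11/56

11/56


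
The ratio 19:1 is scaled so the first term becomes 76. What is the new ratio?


Original ratio: 19:1
First term target: 76
Scale factor = 76 / 19 = 4
Multiply second term: 1 * 4 = 4
Equivalent ratio = 76:4

76:4


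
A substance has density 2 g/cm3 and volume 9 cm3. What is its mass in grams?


Using mass = density * volume
Density = 2 g/cm3
Volume = 9 cm3
Mass = 2 * 9
= 18 g

18


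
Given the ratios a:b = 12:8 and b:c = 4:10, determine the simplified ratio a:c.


Given a:b = 12:8 and b:c = 4:10
Make b consistent. Multiply first ratio by 4: a:b = 48:32
Multiply second ratio by 8: b:c = 32:80
Now b = 32 in both, so a:b:c = 48:32:80
Therefore a:c = 48:80
Simplify by GCD: a:c = 3:5

3:5


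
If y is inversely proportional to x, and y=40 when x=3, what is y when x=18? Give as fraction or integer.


Inverse proportion: y = k/x
Find k: k = 3 * 40 = 120
Compute y at x=18: y = 120/18
y = 20/3

20/3


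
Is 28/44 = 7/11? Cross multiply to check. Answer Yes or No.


Cross multiply to check 28/44 = 7/11
Left cross product: 28 * 11 = 308
Right cross product: 44 * 7 = 308
308 = 308
Equal, so proportions match => Yes

Yes


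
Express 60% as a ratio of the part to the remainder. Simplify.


Part = 60%, Remainder = 40%
Ratio = 60:40
GCD(60, 40) = 20
Simplify: 3:2 = 3:2

3:2


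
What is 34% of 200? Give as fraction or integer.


Compute 34% of 200
Convert percentage: 34% = 34/100
Multiply: 200 * 34/100
= 6800/100
= 68

68


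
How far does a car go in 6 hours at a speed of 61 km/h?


Using distance = speed * time
Speed = 61 km/h
Time = 6 hours
Distance = 61 * 6
= 366 km

366


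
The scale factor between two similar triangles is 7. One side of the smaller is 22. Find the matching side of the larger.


Similar triangles have proportional sides
Scale factor = 7
Smaller side = 22
Corresponding larger side = 22 * 7
= 154

154


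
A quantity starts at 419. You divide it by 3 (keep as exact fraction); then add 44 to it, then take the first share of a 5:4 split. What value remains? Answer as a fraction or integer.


Start with 419.
Step 1: Divide by 3: 419 / 3 = 419/3
Step 2: Add 44: 419/3+44=551/3; split 5:4 first = 551/3*5/9 = 2755/27
Final result = 2755/27

2755/27


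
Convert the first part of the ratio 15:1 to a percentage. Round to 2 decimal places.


Total parts = 15 + 1 = 16
First part fraction = 15/16
Percentage = (15/16) * 100
= 0.9375 * 100
= 93.75%

93.75


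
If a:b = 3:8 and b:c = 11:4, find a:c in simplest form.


Given a:b = 3:8 and b:c = 11:4
Make b consistent. Multiply first ratio by 11: a:b = 33:88
Multiply second ratio by 8: b:c = 88:32
Now b = 88 in both, so a:b:c = 33:88:32
Therefore a:c = 33:32
Simplify by GCD: a:c = 33:32

33:32


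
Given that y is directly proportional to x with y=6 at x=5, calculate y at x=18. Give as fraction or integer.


Direct proportion: y = kx
Find k: k = 6/5 = 6/5
Compute y at x=18: y = 6/5 * 18
y = 108/5

108/5


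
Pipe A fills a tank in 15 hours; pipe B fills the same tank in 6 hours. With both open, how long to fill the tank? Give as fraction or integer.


Rate of A = 1/15 job per hour
Rate of B = 1/6 job per hour
Combined rate = 1/15 + 1/6
Find common denominator: (6 + 15)/(15*6) = 21/90
Combined rate = 7/30 job per hour
Time together = 1 / (7/30) = 30/7 hours

30/7


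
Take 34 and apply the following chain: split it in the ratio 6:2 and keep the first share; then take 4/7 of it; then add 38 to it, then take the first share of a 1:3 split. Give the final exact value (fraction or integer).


Start with 34.
Step 1: Split 6:2, first share = 34 * 6/8 = 51/2
Step 2: Take 4/7: 51/2 * 4/7 = 102/7
Step 3: Add 38: 102/7+38=368/7; split 1:3 first = 368/7*1/4 = 92/7
Final result = 92/7

92/7


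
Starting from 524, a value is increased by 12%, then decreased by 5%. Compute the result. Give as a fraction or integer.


Start: 524
Step 1: increase by 12% => multiply by 112/100
  524 * 112/100 = 14672/25
Step 2: decrease by 5% => multiply by 95/100
  14672/25 * 95/100 = 69692/125
Final value = 69692/125

69692/125


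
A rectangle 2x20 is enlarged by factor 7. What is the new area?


Original dimensions: 2 x 20
Enlargement factor = 7
New width = 2 * 7 = 14
New height = 20 * 7 = 140
New area = 14 * 140 = 1960

1960


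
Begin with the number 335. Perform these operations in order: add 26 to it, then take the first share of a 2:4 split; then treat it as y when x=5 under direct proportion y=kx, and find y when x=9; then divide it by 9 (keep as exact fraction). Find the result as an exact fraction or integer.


Start with 335.
Step 1: Add 26: 335+26=361; split 2:4 first = 361*2/6 = 361/3
Step 2: Direct prop: k = (361/3)/5; new y = k*9 = 361/3*9/5 = 1083/5
Step 3: Divide by 9: 1083/5 / 9 = 361/15
Final result = 361/15

361/15


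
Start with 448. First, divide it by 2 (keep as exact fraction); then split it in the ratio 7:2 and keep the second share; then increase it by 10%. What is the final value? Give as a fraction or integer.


Start with 448.
Step 1: Divide by 2: 448 / 2 = 224
Step 2: Split 7:2, second share = 224 * 2/9 = 448/9
Step 3: Increase by 10%: 448/9 * 110/100 = 2464/45
Final result = 2464/45

2464/45


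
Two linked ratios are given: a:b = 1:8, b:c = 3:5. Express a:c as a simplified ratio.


Given a:b = 1:8 and b:c = 3:5
Make b consistent. Multiply first ratio by 3: a:b = 3:24
Multiply second ratio by 8: b:c = 24:40
Now b = 24 in both, so a:b:c = 3:24:40
Therefore a:c = 3:40
Simplify by GCD: a:c = 3:40

3:40


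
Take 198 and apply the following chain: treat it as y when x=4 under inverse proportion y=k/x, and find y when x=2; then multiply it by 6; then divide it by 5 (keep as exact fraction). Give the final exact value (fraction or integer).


Start with 198.
Step 1: Inverse prop: k = (198)*4; new y = k/2 = 198*4/2 = 396
Step 2: Multiply by 6: 396 * 6 = 2376
Step 3: Divide by 5: 2376 / 5 = 2376/5
Final result = 2376/5

2376/5


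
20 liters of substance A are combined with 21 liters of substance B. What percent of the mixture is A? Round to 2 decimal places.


Volume of A = 20 L
Volume of B = 21 L
Total volume = 20 + 21 = 41 L
Percentage of A = (20/41) * 100
= 48.78%

48.78


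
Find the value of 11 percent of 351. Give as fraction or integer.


Compute 11% of 351
Convert percentage: 11% = 11/100
Multiply: 351 * 11/100
= 3861/100
= 3861/100

3861/100


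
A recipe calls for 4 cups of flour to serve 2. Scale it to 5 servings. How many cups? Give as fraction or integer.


Original: 4 cups for 2 servings
Target servings = 5
Scaling factor = 5/2
New amount = 4 * 5/2
= 20/2
= 10 cups

10


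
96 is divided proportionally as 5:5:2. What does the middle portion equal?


Ratio = 5:5:2
Total parts = 5 + 5 + 2 = 12
Value per part = 96 / 12 = 8
First share = 5 * 8 = 40
Middle share = 5 * 8 = 40
Third share = 2 * 8 = 16

40


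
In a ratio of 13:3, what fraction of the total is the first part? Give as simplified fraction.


Total parts = 13 + 3 = 16
First part fraction = 13/16
Simplify: 13/16 = 13/16

13/16


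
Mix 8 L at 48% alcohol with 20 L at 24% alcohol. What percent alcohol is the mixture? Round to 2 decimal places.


Solute in mixture 1 = 48% of 8 L = 8*48/100 = 96/25 L
Solute in mixture 2 = 24% of 20 L = 20*24/100 = 24/5 L
Total solute = 96/25 + 24/5 = 216/25 L
Total volume = 8 + 20 = 28 L
Final concentration = 216/25/28 * 100 = 30.86%

30.86


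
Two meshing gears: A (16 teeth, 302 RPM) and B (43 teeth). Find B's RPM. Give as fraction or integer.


Gear ratio: teeth_A * RPM_A = teeth_B * RPM_B
16 * 302 = 43 * RPM_B
4832 = 43 * RPM_B
RPM_B = 4832 / 43
RPM_B = 4832/43

4832/43


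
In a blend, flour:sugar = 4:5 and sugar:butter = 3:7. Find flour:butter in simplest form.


Given a:b = 4:5 and b:c = 3:7
Make b consistent. Multiply first ratio by 3: a:b = 12:15
Multiply second ratio by 5: b:c = 15:35
Now b = 15 in both, so a:b:c = 12:15:35
Therefore a:c = 12:35
Simplify by GCD: a:c = 12:35

12:35


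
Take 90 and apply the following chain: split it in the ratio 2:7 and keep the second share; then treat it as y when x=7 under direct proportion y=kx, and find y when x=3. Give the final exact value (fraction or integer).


Start with 90.
Step 1: Split 2:7, second share = 90 * 7/9 = 70
Step 2: Direct prop: k = (70)/7; new y = k*3 = 70*3/7 = 30
Final result = 30

30


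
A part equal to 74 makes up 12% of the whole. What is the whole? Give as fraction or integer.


Given: 74 is 12% of the whole
Set up: 74 = 12/100 * whole
whole = 74 * 100 / 12
whole = 7400 / 12
whole = 1850/3

1850/3


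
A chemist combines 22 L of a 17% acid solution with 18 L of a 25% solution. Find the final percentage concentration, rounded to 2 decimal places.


Solute in mixture 1 = 17% of 22 L = 22*17/100 = 187/50 L
Solute in mixture 2 = 25% of 18 L = 18*25/100 = 9/2 L
Total solute = 187/50 + 9/2 = 206/25 L
Total volume = 22 + 18 = 40 L
Final concentration = 206/25/40 * 100 = 20.60%

20.60


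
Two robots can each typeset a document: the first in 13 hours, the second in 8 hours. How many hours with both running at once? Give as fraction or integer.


Rate of A = 1/13 job per hour
Rate of B = 1/8 job per hour
Combined rate = 1/13 + 1/8
Find common denominator: (8 + 13)/(13*8) = 21/104
Combined rate = 21/104 job per hour
Time together = 1 / (21/104) = 104/21 hours

104/21


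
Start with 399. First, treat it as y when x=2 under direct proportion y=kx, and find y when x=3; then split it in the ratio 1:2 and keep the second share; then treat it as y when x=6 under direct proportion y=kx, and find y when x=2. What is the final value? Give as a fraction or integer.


Start with 399.
Step 1: Direct prop: k = (399)/2; new y = k*3 = 399*3/2 = 1197/2
Step 2: Split 1:2, second share = 1197/2 * 2/3 = 399
Step 3: Direct prop: k = (399)/6; new y = k*2 = 399*2/6 = 133
Final result = 133

133


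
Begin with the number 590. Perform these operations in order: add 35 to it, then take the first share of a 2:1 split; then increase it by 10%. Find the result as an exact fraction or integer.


Start with 590.
Step 1: Add 35: 590+35=625; split 2:1 first = 625*2/3 = 1250/3
Step 2: Increase by 10%: 1250/3 * 110/100 = 1375/3
Final result = 1375/3

1375/3


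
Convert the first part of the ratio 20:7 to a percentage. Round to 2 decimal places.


Total parts = 20 + 7 = 27
First part fraction = 20/27
Percentage = (20/27) * 100
= 0.740741 * 100
= 74.07%

74.07


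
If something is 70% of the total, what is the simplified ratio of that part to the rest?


Part = 70%, Remainder = 30%
Ratio = 70:30
GCD(70, 30) = 10
Simplify: 7:3 = 7:3

7:3


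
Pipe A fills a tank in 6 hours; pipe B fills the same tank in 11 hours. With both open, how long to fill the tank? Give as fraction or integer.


Rate of A = 1/6 job per hour
Rate of B = 1/11 job per hour
Combined rate = 1/6 + 1/11
Find common denominator: (11 + 6)/(6*11) = 17/66
Combined rate = 17/66 job per hour
Time together = 1 / (17/66) = 66/17 hours

66/17


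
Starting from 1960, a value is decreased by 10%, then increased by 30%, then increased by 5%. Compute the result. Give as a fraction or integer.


Start: 1960
Step 1: decrease by 10% => multiply by 90/100
  1960 * 90/100 = 1764
Step 2: increase by 30% => multiply by 130/100
  1764 * 130/100 = 11466/5
Step 3: increase by 5% => multiply by 105/100
  11466/5 * 105/100 = 120393/50
Final value = 120393/50

120393/50


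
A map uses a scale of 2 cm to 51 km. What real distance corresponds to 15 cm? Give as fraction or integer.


Map scale: 2 cm = 51 km
Measured distance on map = 15 cm
Set up proportion: 15 * 51 / 2
= 765 / 2
= 765/2 km

765/2


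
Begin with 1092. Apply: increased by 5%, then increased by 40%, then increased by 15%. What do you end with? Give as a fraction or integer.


Start: 1092
Step 1: increase by 5% => multiply by 105/100
  1092 * 105/100 = 5733/5
Step 2: increase by 40% => multiply by 140/100
  5733/5 * 140/100 = 40131/25
Step 3: increase by 15% => multiply by 115/100
  40131/25 * 115/100 = 923013/500
Final value = 923013/500

923013/500


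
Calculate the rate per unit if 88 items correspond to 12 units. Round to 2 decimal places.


Total items = 88
Number of units = 12
Unit rate = 88 / 12
= 7.33 items per unit

7.33


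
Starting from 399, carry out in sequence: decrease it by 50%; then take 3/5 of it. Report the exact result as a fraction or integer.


Start with 399.
Step 1: Decrease by 50%: 399 * 50/100 = 399/2
Step 2: Take 3/5: 399/2 * 3/5 = 1197/10
Final result = 1197/10

1197/10


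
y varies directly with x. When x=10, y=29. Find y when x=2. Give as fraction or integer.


Direct proportion: y = kx
Find k: k = 29/10 = 29/10
Compute y at x=2: y = 29/10 * 2
y = 29/5

29/5


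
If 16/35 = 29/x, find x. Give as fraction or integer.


Setting up: 16/35 = 29/x
Cross multiply: 16 * x = 35 * 29
16x = 1015
x = 1015/16
x = 1015/16

1015/16


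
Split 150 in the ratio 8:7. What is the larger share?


Total parts = 8 + 7 = 15
Value per part = 150 / 15 = 10
First share = 8 * 10 = 80
Second share = 7 * 10 = 70
Larger share = 80

80


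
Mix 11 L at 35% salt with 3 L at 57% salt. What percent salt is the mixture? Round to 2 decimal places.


Solute in mixture 1 = 35% of 11 L = 11*35/100 = 77/20 L
Solute in mixture 2 = 57% of 3 L = 3*57/100 = 171/100 L
Total solute = 77/20 + 171/100 = 139/25 L
Total volume = 11 + 3 = 14 L
Final concentration = 139/25/14 * 100 = 39.71%

39.71


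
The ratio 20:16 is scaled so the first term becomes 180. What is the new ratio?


Original ratio: 20:16
First term target: 180
Scale factor = 180 / 20 = 9
Multiply second term: 16 * 9 = 144
Equivalent ratio = 180:144

180:144


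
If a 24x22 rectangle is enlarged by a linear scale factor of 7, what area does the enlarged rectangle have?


Original dimensions: 24 x 22
Enlargement factor = 7
New width = 24 * 7 = 168
New height = 22 * 7 = 154
New area = 168 * 154 = 25872

25872


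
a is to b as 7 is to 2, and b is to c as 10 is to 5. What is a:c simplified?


Given a:b = 7:2 and b:c = 10:5
Make b consistent. Multiply first ratio by 10: a:b = 70:20
Multiply second ratio by 2: b:c = 20:10
Now b = 20 in both, so a:b:c = 70:20:10
Therefore a:c = 70:10
Simplify by GCD: a:c = 7:1

7:1


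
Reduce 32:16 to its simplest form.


Find GCD(32, 16)
GCD = 16
Divide both by 16: 32/16 = 2, 16/16 = 1
Simplified ratio = 2:1

2:1


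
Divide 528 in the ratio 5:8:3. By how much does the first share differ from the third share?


Total parts = 5 + 8 + 3 = 16
Value per part = 528 / 16 = 33
Shares: 5*33=165, 8*33=264, 3*33=99
First share = 165, third share = 99
Difference = |165 - 99| = 66

66


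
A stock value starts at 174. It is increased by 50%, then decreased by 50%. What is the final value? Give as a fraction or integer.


Start: 174
Step 1: increase by 50% => multiply by 150/100
  174 * 150/100 = 261
Step 2: decrease by 50% => multiply by 50/100
  261 * 50/100 = 261/2
Final value = 261/2

261/2


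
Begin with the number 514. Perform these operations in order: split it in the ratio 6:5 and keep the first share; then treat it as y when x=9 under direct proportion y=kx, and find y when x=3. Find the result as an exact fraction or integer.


Start with 514.
Step 1: Split 6:5, first share = 514 * 6/11 = 3084/11
Step 2: Direct prop: k = (3084/11)/9; new y = k*3 = 3084/11*3/9 = 1028/11
Final result = 1028/11

1028/11


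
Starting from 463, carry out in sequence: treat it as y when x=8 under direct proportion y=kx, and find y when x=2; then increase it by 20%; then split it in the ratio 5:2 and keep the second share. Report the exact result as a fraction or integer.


Start with 463.
Step 1: Direct prop: k = (463)/8; new y = k*2 = 463*2/8 = 463/4
Step 2: Increase by 20%: 463/4 * 120/100 = 1389/10
Step 3: Split 5:2, second share = 1389/10 * 2/7 = 1389/35
Final result = 1389/35

1389/35
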